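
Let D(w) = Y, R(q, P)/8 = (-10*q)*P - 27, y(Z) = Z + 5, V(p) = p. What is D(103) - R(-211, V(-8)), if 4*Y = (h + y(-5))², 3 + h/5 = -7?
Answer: 135881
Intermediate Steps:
y(Z) = 5 + Z
h = -50 (h = -15 + 5*(-7) = -15 - 35 = -50)
Y = 625 (Y = (-50 + (5 - 5))²/4 = (-50 + 0)²/4 = (¼)*(-50)² = (¼)*2500 = 625)
R(q, P) = -216 - 80*P*q (R(q, P) = 8*((-10*q)*P - 27) = 8*(-10*P*q - 27) = 8*(-27 - 10*P*q) = -216 - 80*P*q)
D(w) = 625
D(103) - R(-211, V(-8)) = 625 - (-216 - 80*(-8)*(-211)) = 625 - (-216 - 135040) = 625 - 1*(-135256) = 625 + 135256 = 135881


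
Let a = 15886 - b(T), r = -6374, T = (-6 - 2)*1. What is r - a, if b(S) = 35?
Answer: -22225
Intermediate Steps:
T = -8 (T = -8*1 = -8)
a = 15851 (a = 15886 - 1*35 = 15886 - 35 = 15851)
r - a = -6374 - 1*15851 = -6374 - 15851 = -22225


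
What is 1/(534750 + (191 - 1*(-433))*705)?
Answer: 1/974670 ≈ 1.0260e-6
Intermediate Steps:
1/(534750 + (191 - 1*(-433))*705) = 1/(534750 + (191 + 433)*705) = 1/(534750 + 624*705) = 1/(534750 + 439920) = 1/974670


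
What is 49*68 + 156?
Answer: 3488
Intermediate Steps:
49*68 + 156 = 3332 + 156 = 3488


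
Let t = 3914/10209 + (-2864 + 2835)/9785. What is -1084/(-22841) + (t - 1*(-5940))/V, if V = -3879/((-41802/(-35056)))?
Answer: -13139691239345445689/7387406497112339880 ≈ -1.7787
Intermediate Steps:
V = -22663704/6967 (V = -3879/((-41802*(-1/35056))) = -3879/20901/17528 = -3879*17528/20901 = -22663704/6967 ≈ -3253.0)
t = 38002429/99895065 (t = 3914*(1/10209) - 29*1/9785 = 3914/10209 - 29/9785 = 38002429/99895065 ≈ 0.38042)
-1084/(-22841) + (t - 1*(-5940))/V = -1084/(-22841) + (38002429/99895065 - 1*(-5940))/(-22663704/6967) = -1084*(-1/22841) + (38002429/99895065 + 5940)*(-6967/22663704) = 1084/22841 + (593414688529/99895065)*(-6967/22663704) = 1084/22841 - 4134320134981543/2263992184220760 = -13139691239345445689/7387406497112339880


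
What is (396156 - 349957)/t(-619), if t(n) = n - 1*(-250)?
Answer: -46199/369 ≈ -125.20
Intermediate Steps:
t(n) = 250 + n (t(n) = n + 250 = 250 + n)
(396156 - 349957)/t(-619) = (396156 - 349957)/(250 - 619) = 46199/(-369) = 46199*(-1/369) = -46199/369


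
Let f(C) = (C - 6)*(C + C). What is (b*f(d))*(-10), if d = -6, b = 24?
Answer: -34560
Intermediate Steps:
f(C) = 2*C*(-6 + C) (f(C) = (-6 + C)*(2*C) = 2*C*(-6 + C))
(b*f(d))*(-10) = (24*(2*(-6)*(-6 - 6)))*(-10) = (24*(2*(-6)*(-12)))*(-10) = (24*144)*(-10) = 3456*(-10) = -34560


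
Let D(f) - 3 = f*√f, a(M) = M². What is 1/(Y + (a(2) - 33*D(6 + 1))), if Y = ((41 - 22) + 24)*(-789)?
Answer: -34022/1157122957 + 231*√7/1157122957 ≈ -2.8874e-5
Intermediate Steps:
Y = -33927 (Y = (19 + 24)*(-789) = 43*(-789) = -33927)
D(f) = 3 + f^(3/2) (D(f) = 3 + f*√f = 3 + f^(3/2))
1/(Y + (a(2) - 33*D(6 + 1))) = 1/(-33927 + (2² - 33*(3 + (6 + 1)^(3/2)))) = 1/(-33927 + (4 - 33*(3 + 7^(3/2)))) = 1/(-33927 + (4 - 33*(3 + 7*√7))) = 1/(-33927 + (4 + (-99 - 231*√7))) = 1/(-33927 + (-95 - 231*√7)) = 1/(-34022 - 231*√7)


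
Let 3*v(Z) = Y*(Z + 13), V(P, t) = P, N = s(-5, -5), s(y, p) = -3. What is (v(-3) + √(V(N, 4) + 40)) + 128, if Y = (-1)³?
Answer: 374/3 + √37 ≈ 130.75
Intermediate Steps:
N = -3
Y = -1
v(Z) = -13/3 - Z/3 (v(Z) = (-(Z + 13))/3 = (-(13 + Z))/3 = (-13 - Z)/3 = -13/3 - Z/3)
(v(-3) + √(V(N, 4) + 40)) + 128 = ((-13/3 - ⅓*(-3)) + √(-3 + 40)) + 128 = ((-13/3 + 1) + √37) + 128 = (-10/3 + √37) + 128 = 374/3 + √37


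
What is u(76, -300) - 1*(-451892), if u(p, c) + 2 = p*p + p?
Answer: 457742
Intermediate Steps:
u(p, c) = -2 + p + p² (u(p, c) = -2 + (p*p + p) = -2 + (p² + p) = -2 + (p + p²) = -2 + p + p²)
u(76, -300) - 1*(-451892) = (-2 + 76 + 76²) - 1*(-451892) = (-2 + 76 + 5776) + 451892 = 5850 + 451892 = 457742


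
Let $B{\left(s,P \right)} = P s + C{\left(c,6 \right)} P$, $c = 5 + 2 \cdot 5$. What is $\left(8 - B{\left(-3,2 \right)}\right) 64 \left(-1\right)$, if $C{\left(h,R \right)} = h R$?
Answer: $10624$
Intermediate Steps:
$c = 15$ ($c = 5 + 10 = 15$)
$C{\left(h,R \right)} = R h$
$B{\left(s,P \right)} = 90 P + P s$ ($B{\left(s,P \right)} = P s + 6 \cdot 15 P = P s + 90 P = 90 P + P s$)
$\left(8 - B{\left(-3,2 \right)}\right) 64 \left(-1\right) = \left(8 - 2 \left(90 - 3\right)\right) 64 \left(-1\right) = \left(8 - 2 \cdot 87\right) \left(-64\right) = \left(8 - 174\right) \left(-64\right) = \left(-166\right) \left(-64\right) = 10624$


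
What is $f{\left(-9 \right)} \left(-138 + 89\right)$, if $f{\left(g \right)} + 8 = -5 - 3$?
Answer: $784$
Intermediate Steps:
$f{\left(g \right)} = -16$ ($f{\left(g \right)} = -8 - 8 = -16$)
$f{\left(-9 \right)} \left(-138 + 89\right) = - 16 \left(-138 + 89\right) = \left(-16\right) \left(-49\right) = 784$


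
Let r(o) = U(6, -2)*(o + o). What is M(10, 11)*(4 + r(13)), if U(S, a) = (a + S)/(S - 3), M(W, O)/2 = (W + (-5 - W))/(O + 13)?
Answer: -145/9 ≈ -16.111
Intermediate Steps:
M(W, O) = -10/(13 + O) (M(W, O) = 2*((W + (-5 - W))/(O + 13)) = 2*(-5/(13 + O)) = -10/(13 + O))
U(S, a) = (S + a)/(-3 + S)
r(o) = 8*o/3 (r(o) = ((6 - 2)/(-3 + 6))*(o + o) = (4/3)*(2*o) = ((⅓)*4)*(2*o) = 4*(2*o)/3 = 8*o/3)
M(10, 11)*(4 + r(13)) = (-10/(13 + 11))*(4 + (8/3)*13) = (-10/24)*(4 + 104/3) = -10*1/24*(116/3) = -5/12*116/3 = -145/9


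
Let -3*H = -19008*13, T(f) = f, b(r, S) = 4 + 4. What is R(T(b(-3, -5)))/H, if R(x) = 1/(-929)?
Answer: -1/76519872 ≈ -1.3069e-8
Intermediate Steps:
b(r, S) = 8
R(x) = -1/929
H = 82368 (H = -(-6336)*13 = -⅓*(-247104) = 82368)
R(T(b(-3, -5)))/H = -1/929/82368 = -1/929*1/82368 = -1/76519872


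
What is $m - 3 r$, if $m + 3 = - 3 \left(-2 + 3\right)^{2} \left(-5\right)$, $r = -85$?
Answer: $267$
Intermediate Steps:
$m = 12$ ($m = -3 + - 3 \left(-2 + 3\right)^{2} \left(-5\right) = -3 + - 3 \cdot 1^{2} \left(-5\right) = -3 + \left(-3\right) 1 \left(-5\right) = -3 - -15 = -3 + 15 = 12$)
$m - 3 r = 12 - 3 \left(-85\right) = 12 - -255 = 12 + 255 = 267$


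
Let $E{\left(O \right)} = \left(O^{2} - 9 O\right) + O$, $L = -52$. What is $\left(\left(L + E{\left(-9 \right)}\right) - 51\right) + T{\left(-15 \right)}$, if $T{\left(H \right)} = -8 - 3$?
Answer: $39$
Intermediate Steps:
$T{\left(H \right)} = -11$ ($T{\left(H \right)} = -8 - 3 = -11$)
$E{\left(O \right)} = O^{2} - 8 O$
$\left(\left(L + E{\left(-9 \right)}\right) - 51\right) + T{\left(-15 \right)} = \left(\left(-52 - 9 \left(-8 - 9\right)\right) - 51\right) - 11 = \left(\left(-52 - -153\right) - 51\right) - 11 = \left(\left(-52 + 153\right) - 51\right) - 11 = \left(101 - 51\right) - 11 = 50 - 11 = 39$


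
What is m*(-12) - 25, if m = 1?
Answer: -37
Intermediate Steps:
m*(-12) - 25 = 1*(-12) - 25 = -12 - 25 = -37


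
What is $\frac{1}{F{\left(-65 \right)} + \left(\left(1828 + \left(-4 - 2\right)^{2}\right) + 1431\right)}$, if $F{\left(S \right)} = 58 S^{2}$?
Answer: $\frac{1}{248345} \approx 4.0267 \cdot 10^{-6}$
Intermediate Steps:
$\frac{1}{F{\left(-65 \right)} + \left(\left(1828 + \left(-4 - 2\right)^{2}\right) + 1431\right)} = \frac{1}{58 \left(-65\right)^{2} + \left(\left(1828 + \left(-4 - 2\right)^{2}\right) + 1431\right)} = \frac{1}{58 \cdot 4225 + \left(\left(1828 + \left(-6\right)^{2}\right) + 1431\right)} = \frac{1}{245050 + \left(\left(1828 + 36\right) + 1431\right)} = \frac{1}{245050 + \left(1864 + 1431\right)} = \frac{1}{245050 + 3295} = \frac{1}{248345}$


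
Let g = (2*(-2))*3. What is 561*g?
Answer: -6732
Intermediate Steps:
g = -12 (g = -4*3 = -12)
561*g = 561*(-12) = -6732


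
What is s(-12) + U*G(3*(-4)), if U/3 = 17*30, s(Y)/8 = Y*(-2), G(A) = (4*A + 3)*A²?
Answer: -9914208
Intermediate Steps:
G(A) = A²*(3 + 4*A) (G(A) = (3 + 4*A)*A² = A²*(3 + 4*A))
s(Y) = -16*Y (s(Y) = 8*(Y*(-2)) = 8*(-2*Y) = -16*Y)
U = 1530 (U = 3*(17*30) = 3*510 = 1530)
s(-12) + U*G(3*(-4)) = -16*(-12) + 1530*((3*(-4))²*(3 + 4*(3*(-4)))) = 192 + 1530*((-12)²*(3 + 4*(-12))) = 192 + 1530*(144*(3 - 48)) = 192 + 1530*(144*(-45)) = 192 + 1530*(-6480) = 192 - 9914400 = -9914208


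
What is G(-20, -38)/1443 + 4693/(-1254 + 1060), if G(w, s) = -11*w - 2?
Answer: -6729707/279942 ≈ -24.040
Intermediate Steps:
G(w, s) = -2 - 11*w
G(-20, -38)/1443 + 4693/(-1254 + 1060) = (-2 - 11*(-20))/1443 + 4693/(-1254 + 1060) = (-2 + 220)*(1/1443) + 4693/(-194) = 218*(1/1443) + 4693*(-1/194) = 218/1443 - 4693/194 = -6729707/279942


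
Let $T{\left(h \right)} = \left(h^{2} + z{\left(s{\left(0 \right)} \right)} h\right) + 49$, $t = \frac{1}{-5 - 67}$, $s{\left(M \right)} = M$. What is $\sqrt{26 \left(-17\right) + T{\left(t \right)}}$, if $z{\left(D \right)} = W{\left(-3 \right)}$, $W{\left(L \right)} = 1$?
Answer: $\frac{i \sqrt{2037383}}{72} \approx 19.825 i$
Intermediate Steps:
$z{\left(D \right)} = 1$
$t = - \frac{1}{72}$ ($t = \frac{1}{-72} = - \frac{1}{72} \approx -0.013889$)
$T{\left(h \right)} = 49 + h + h^{2}$ ($T{\left(h \right)} = \left(h^{2} + 1 h\right) + 49 = \left(h^{2} + h\right) + 49 = \left(h + h^{2}\right) + 49 = 49 + h + h^{2}$)
$\sqrt{26 \left(-17\right) + T{\left(t \right)}} = \sqrt{26 \left(-17\right) + \left(49 - \frac{1}{72} + \left(- \frac{1}{72}\right)^{2}\right)} = \sqrt{-442 + \left(49 - \frac{1}{72} + \frac{1}{5184}\right)} = \sqrt{-442 + \frac{253945}{5184}} = \sqrt{- \frac{2037383}{5184}} = \frac{i \sqrt{2037383}}{72}$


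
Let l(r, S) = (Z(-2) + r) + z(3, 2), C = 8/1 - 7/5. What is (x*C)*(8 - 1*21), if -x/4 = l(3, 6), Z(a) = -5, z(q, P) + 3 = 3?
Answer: -3432/5 ≈ -686.40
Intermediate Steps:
C = 33/5 (C = 8*1 - 7*⅕ = 8 - 7/5 = 33/5 ≈ 6.6000)
z(q, P) = 0 (z(q, P) = -3 + 3 = 0)
l(r, S) = -5 + r (l(r, S) = (-5 + r) + 0 = -5 + r)
x = 8 (x = -4*(-5 + 3) = -4*(-2) = 8)
(x*C)*(8 - 1*21) = (8*(33/5))*(8 - 1*21) = 264*(8 - 21)/5 = (264/5)*(-13) = -3432/5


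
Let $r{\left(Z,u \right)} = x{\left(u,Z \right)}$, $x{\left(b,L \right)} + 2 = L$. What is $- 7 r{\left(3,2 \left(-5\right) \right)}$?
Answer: $-7$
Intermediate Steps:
$x{\left(b,L \right)} = -2 + L$
$r{\left(Z,u \right)} = -2 + Z$
$- 7 r{\left(3,2 \left(-5\right) \right)} = - 7 \left(-2 + 3\right) = \left(-7\right) 1 = -7$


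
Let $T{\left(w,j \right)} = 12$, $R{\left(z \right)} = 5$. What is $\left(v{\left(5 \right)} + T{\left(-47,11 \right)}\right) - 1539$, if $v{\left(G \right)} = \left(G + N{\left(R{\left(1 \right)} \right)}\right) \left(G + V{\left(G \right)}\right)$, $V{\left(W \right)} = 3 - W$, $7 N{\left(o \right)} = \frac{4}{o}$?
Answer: $- \frac{52908}{35} \approx -1511.7$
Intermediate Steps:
$N{\left(o \right)} = \frac{4}{7 o}$ ($N{\left(o \right)} = \frac{4 \frac{1}{o}}{7} = \frac{4}{7 o}$)
$v{\left(G \right)} = \frac{12}{35} + 3 G$ ($v{\left(G \right)} = \left(G + \frac{4}{7 \cdot 5}\right) \left(G - \left(-3 + G\right)\right) = \left(G + \frac{4}{7} \cdot \frac{1}{5}\right) 3 = \left(G + \frac{4}{35}\right) 3 = \left(\frac{4}{35} + G\right) 3 = \frac{12}{35} + 3 G$)
$\left(v{\left(5 \right)} + T{\left(-47,11 \right)}\right) - 1539 = \left(\left(\frac{12}{35} + 3 \cdot 5\right) + 12\right) - 1539 = \left(\left(\frac{12}{35} + 15\right) + 12\right) - 1539 = \left(\frac{537}{35} + 12\right) - 1539 = \frac{957}{35} - 1539 = - \frac{52908}{35}$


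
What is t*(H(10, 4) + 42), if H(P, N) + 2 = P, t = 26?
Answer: 1300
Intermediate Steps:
H(P, N) = -2 + P
t*(H(10, 4) + 42) = 26*((-2 + 10) + 42) = 26*(8 + 42) = 26*50 = 1300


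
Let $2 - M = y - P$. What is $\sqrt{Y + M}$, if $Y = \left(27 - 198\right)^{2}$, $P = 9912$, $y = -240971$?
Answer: $\sqrt{280126} \approx 529.27$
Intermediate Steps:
$M = 250885$ ($M = 2 - \left(-240971 - 9912\right) = 2 - -250883 = 2 + 250883 = 250885$)
$Y = 29241$ ($Y = \left(-171\right)^{2} = 29241$)
$\sqrt{Y + M} = \sqrt{29241 + 250885} = \sqrt{280126}$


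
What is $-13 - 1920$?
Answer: $-1933$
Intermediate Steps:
$-13 - 1920 = -1933$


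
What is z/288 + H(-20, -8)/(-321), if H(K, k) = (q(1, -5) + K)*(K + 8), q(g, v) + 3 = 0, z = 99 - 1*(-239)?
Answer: 4835/15408 ≈ 0.31380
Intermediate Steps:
z = 338 (z = 99 + 239 = 338)
q(g, v) = -3 (q(g, v) = -3 + 0 = -3)
H(K, k) = (-3 + K)*(8 + K) (H(K, k) = (-3 + K)*(K + 8) = (-3 + K)*(8 + K))
z/288 + H(-20, -8)/(-321) = 338/288 + (-24 + (-20)**2 + 5*(-20))/(-321) = 338*(1/288) + (-24 + 400 - 100)*(-1/321) = 169/144 + 276*(-1/321) = 169/144 - 92/107 = 4835/15408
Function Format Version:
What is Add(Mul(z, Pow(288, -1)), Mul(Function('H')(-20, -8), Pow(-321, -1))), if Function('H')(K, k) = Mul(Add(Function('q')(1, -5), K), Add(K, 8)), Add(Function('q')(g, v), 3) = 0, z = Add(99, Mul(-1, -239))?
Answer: Rational(4835, 15408) ≈ 0.31380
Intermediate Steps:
z = 338 (z = Add(99, 239) = 338)
Function('q')(g, v) = -3 (Function('q')(g, v) = Add(-3, 0) = -3)
Function('H')(K, k) = Mul(Add(-3, K), Add(8, K)) (Function('H')(K, k) = Mul(Add(-3, K), Add(K, 8)) = Mul(Add(-3, K), Add(8, K)))
Add(Mul(z, Pow(288, -1)), Mul(Function('H')(-20, -8), Pow(-321, -1))) = Add(Mul(338, Pow(288, -1)), Mul(Add(-24, Pow(-20, 2), Mul(5, -20)), Pow(-321, -1))) = Add(Mul(338, Rational(1, 288)), Mul(Add(-24, 400, -100), Rational(-1, 321))) = Add(Rational(169, 144), Mul(276, Rational(-1, 321))) = Add(Rational(169, 144), Rational(-92, 107)) = Rational(4835, 15408)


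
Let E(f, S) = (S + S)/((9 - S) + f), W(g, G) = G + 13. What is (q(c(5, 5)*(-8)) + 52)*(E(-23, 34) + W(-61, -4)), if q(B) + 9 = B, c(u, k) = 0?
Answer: 3913/12 ≈ 326.08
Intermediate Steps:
W(g, G) = 13 + G
E(f, S) = 2*S/(9 + f - S) (E(f, S) = (2*S)/(9 + f - S) = 2*S/(9 + f - S))
q(B) = -9 + B
(q(c(5, 5)*(-8)) + 52)*(E(-23, 34) + W(-61, -4)) = ((-9 + 0*(-8)) + 52)*(2*34/(9 - 23 - 1*34) + (13 - 4)) = ((-9 + 0) + 52)*(2*34/(9 - 23 - 34) + 9) = (-9 + 52)*(2*34/(-48) + 9) = 43*(2*34*(-1/48) + 9) = 43*(-17/12 + 9) = 43*(91/12) = 3913/12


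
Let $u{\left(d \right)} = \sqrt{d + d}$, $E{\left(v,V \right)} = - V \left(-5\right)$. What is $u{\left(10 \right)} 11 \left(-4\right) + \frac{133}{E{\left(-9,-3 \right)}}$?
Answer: $- \frac{133}{15} - 88 \sqrt{5} \approx -205.64$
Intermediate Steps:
$E{\left(v,V \right)} = 5 V$
$u{\left(d \right)} = \sqrt{2} \sqrt{d}$ ($u{\left(d \right)} = \sqrt{2 d} = \sqrt{2} \sqrt{d}$)
$u{\left(10 \right)} 11 \left(-4\right) + \frac{133}{E{\left(-9,-3 \right)}} = \sqrt{2} \sqrt{10} \cdot 11 \left(-4\right) + \frac{133}{5 \left(-3\right)} = 2 \sqrt{5} \left(-44\right) + \frac{133}{-15} = - 88 \sqrt{5} + 133 \left(- \frac{1}{15}\right) = - 88 \sqrt{5} - \frac{133}{15} = - \frac{133}{15} - 88 \sqrt{5}$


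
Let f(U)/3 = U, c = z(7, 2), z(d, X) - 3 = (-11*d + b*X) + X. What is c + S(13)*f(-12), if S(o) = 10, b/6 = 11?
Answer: -300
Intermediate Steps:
b = 66 (b = 6*11 = 66)
z(d, X) = 3 - 11*d + 67*X (z(d, X) = 3 + ((-11*d + 66*X) + X) = 3 + (-11*d + 67*X) = 3 - 11*d + 67*X)
c = 60 (c = 3 - 11*7 + 67*2 = 3 - 77 + 134 = 60)
f(U) = 3*U
c + S(13)*f(-12) = 60 + 10*(3*(-12)) = 60 + 10*(-36) = 60 - 360 = -300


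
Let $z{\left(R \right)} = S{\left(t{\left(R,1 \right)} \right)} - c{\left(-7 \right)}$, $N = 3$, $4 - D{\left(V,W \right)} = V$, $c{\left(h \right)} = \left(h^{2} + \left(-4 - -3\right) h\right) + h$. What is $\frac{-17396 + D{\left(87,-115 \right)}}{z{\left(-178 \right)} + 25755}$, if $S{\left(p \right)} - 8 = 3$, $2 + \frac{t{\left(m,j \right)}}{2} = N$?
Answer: $- \frac{17479}{25717} \approx -0.67967$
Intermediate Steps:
$c{\left(h \right)} = h^{2}$ ($c{\left(h \right)} = \left(h^{2} + \left(-4 + 3\right) h\right) + h = \left(h^{2} - h\right) + h = h^{2}$)
$D{\left(V,W \right)} = 4 - V$
$t{\left(m,j \right)} = 2$ ($t{\left(m,j \right)} = -4 + 2 \cdot 3 = -4 + 6 = 2$)
$S{\left(p \right)} = 11$ ($S{\left(p \right)} = 8 + 3 = 11$)
$z{\left(R \right)} = -38$ ($z{\left(R \right)} = 11 - \left(-7\right)^{2} = 11 - 49 = -38$)
$\frac{-17396 + D{\left(87,-115 \right)}}{z{\left(-178 \right)} + 25755} = \frac{-17396 + \left(4 - 87\right)}{-38 + 25755} = \frac{-17396 + \left(4 - 87\right)}{25717} = \left(-17396 - 83\right) \frac{1}{25717} = \left(-17479\right) \frac{1}{25717} = - \frac{17479}{25717}$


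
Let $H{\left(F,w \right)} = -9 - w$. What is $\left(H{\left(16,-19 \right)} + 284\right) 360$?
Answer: $105840$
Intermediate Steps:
$\left(H{\left(16,-19 \right)} + 284\right) 360 = \left(\left(-9 - -19\right) + 284\right) 360 = \left(\left(-9 + 19\right) + 284\right) 360 = \left(10 + 284\right) 360 = 294 \cdot 360 = 105840$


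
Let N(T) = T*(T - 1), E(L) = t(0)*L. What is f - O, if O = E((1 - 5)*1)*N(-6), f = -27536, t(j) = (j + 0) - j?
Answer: -27536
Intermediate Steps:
t(j) = 0 (t(j) = j - j = 0)
E(L) = 0 (E(L) = 0*L = 0)
N(T) = T*(-1 + T)
O = 0 (O = 0*(-6*(-1 - 6)) = 0*(-6*(-7)) = 0*42 = 0)
f - O = -27536 - 1*0 = -27536 + 0 = -27536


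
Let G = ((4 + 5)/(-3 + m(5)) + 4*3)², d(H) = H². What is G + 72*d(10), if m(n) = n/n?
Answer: 29025/4 ≈ 7256.3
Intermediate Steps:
m(n) = 1
G = 225/4 (G = ((4 + 5)/(-3 + 1) + 4*3)² = (9/(-2) + 12)² = (9*(-½) + 12)² = (-9/2 + 12)² = (15/2)² = 225/4 ≈ 56.250)
G + 72*d(10) = 225/4 + 72*10² = 225/4 + 72*100 = 225/4 + 7200 = 29025/4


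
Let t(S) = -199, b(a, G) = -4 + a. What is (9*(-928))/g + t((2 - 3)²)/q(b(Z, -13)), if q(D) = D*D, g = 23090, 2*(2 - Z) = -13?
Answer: -9528076/935145 ≈ -10.189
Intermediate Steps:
Z = 17/2 (Z = 2 - ½*(-13) = 2 + 13/2 = 17/2 ≈ 8.5000)
q(D) = D²
(9*(-928))/g + t((2 - 3)²)/q(b(Z, -13)) = (9*(-928))/23090 - 199/(-4 + 17/2)² = -8352*1/23090 - 199/((9/2)²) = -4176/11545 - 199/81/4 = -4176/11545 - 199*4/81 = -4176/11545 - 796/81 = -9528076/935145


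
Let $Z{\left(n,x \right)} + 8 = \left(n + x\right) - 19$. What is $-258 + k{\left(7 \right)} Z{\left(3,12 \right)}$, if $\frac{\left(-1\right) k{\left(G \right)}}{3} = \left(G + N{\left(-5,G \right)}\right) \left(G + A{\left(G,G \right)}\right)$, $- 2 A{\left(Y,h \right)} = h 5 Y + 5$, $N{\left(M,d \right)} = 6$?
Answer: $-55482$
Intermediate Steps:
$A{\left(Y,h \right)} = - \frac{5}{2} - \frac{5 Y h}{2}$ ($A{\left(Y,h \right)} = - \frac{h 5 Y + 5}{2} = - \frac{5 h Y + 5}{2} = - \frac{5 Y h + 5}{2} = - \frac{5 + 5 Y h}{2} = - \frac{5}{2} - \frac{5 Y h}{2}$)
$Z{\left(n,x \right)} = -27 + n + x$ ($Z{\left(n,x \right)} = -8 - \left(19 - n - x\right) = -8 + \left(-19 + n + x\right) = -27 + n + x$)
$k{\left(G \right)} = - 3 \left(6 + G\right) \left(- \frac{5}{2} + G - \frac{5 G^{2}}{2}\right)$ ($k{\left(G \right)} = - 3 \left(G + 6\right) \left(G - \left(\frac{5}{2} + \frac{5 G G}{2}\right)\right) = - 3 \left(6 + G\right) \left(G - \left(\frac{5}{2} + \frac{5 G^{2}}{2}\right)\right) = - 3 \left(6 + G\right) \left(- \frac{5}{2} + G - \frac{5 G^{2}}{2}\right)$)
$-258 + k{\left(7 \right)} Z{\left(3,12 \right)} = -258 + \left(45 + 42 \cdot 7^{2} - \frac{147}{2} + \frac{15 \cdot 7^{3}}{2}\right) \left(-27 + 3 + 12\right) = -258 + \left(45 + 42 \cdot 49 - \frac{147}{2} + \frac{15}{2} \cdot 343\right) \left(-12\right) = -258 + \left(45 + 2058 - \frac{147}{2} + \frac{5145}{2}\right) \left(-12\right) = -258 + 4602 \left(-12\right) = -258 - 55224 = -55482$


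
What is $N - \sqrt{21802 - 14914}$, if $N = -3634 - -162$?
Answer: $-3472 - 2 \sqrt{1722} \approx -3555.0$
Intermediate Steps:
$N = -3472$ ($N = -3634 + 162 = -3472$)
$N - \sqrt{21802 - 14914} = -3472 - \sqrt{21802 - 14914} = -3472 - \sqrt{6888} = -3472 - 2 \sqrt{1722}$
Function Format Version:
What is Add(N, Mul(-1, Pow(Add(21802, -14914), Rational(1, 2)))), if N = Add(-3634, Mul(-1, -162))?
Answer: Add(-3472, Mul(-2, Pow(1722, Rational(1, 2)))) ≈ -3555.0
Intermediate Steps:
N = -3472 (N = Add(-3634, 162) = -3472)
Add(N, Mul(-1, Pow(Add(21802, -14914), Rational(1, 2)))) = Add(-3472, Mul(-1, Pow(Add(21802, -14914), Rational(1, 2)))) = Add(-3472, Mul(-1, Pow(6888, Rational(1, 2)))) = Add(-3472, Mul(-1, Mul(2, Pow(1722, Rational(1, 2))))) = Add(-3472, Mul(-2, Pow(1722, Rational(1, 2))))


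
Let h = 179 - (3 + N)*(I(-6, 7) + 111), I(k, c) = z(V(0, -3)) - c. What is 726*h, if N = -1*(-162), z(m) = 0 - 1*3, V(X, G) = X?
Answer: -11968836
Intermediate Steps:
z(m) = -3 (z(m) = 0 - 3 = -3)
N = 162
I(k, c) = -3 - c
h = -16486 (h = 179 - (3 + 162)*((-3 - 1*7) + 111) = 179 - 165*((-3 - 7) + 111) = 179 - 165*(-10 + 111) = 179 - 165*101 = 179 - 1*16665 = 179 - 16665 = -16486)
726*h = 726*(-16486) = -11968836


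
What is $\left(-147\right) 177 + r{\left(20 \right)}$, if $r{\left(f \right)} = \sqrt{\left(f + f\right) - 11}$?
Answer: $-26019 + \sqrt{29} \approx -26014.0$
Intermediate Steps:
$r{\left(f \right)} = \sqrt{-11 + 2 f}$ ($r{\left(f \right)} = \sqrt{2 f - 11} = \sqrt{-11 + 2 f}$)
$\left(-147\right) 177 + r{\left(20 \right)} = \left(-147\right) 177 + \sqrt{-11 + 2 \cdot 20} = -26019 + \sqrt{-11 + 40} = -26019 + \sqrt{29}$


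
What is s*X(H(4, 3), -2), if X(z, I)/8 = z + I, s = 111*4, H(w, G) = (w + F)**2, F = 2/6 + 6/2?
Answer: 551744/3 ≈ 1.8391e+5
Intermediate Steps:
F = 10/3 (F = 2*(1/6) + 6*(1/2) = 1/3 + 3 = 10/3 ≈ 3.3333)
H(w, G) = (10/3 + w)**2 (H(w, G) = (w + 10/3)**2 = (10/3 + w)**2)
s = 444
X(z, I) = 8*I + 8*z (X(z, I) = 8*(z + I) = 8*(I + z) = 8*I + 8*z)
s*X(H(4, 3), -2) = 444*(8*(-2) + 8*((10 + 3*4)**2/9)) = 444*(-16 + 8*((10 + 12)**2/9)) = 444*(-16 + 8*((1/9)*22**2)) = 444*(-16 + 8*((1/9)*484)) = 444*(-16 + 8*(484/9)) = 444*(-16 + 3872/9) = 444*(3728/9) = 551744/3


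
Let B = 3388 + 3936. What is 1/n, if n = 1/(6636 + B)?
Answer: 13960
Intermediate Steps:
B = 7324
n = 1/13960 (n = 1/(6636 + 7324) = 1/13960 ≈ 7.1633e-5)
1/n = 1/(1/13960) = 13960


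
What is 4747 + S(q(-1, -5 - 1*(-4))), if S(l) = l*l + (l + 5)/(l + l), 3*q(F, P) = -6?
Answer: 19001/4 ≈ 4750.3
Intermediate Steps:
q(F, P) = -2 (q(F, P) = (⅓)*(-6) = -2)
S(l) = l² + (5 + l)/(2*l) (S(l) = l² + (5 + l)/((2*l)) = l² + (5 + l)*(1/(2*l)) = l² + (5 + l)/(2*l))
4747 + S(q(-1, -5 - 1*(-4))) = 4747 + (½)*(5 - 2 + 2*(-2)³)/(-2) = 4747 + (½)*(-½)*(5 - 2 + 2*(-8)) = 4747 + (½)*(-½)*(5 - 2 - 16) = 4747 + (½)*(-½)*(-13) = 4747 + 13/4 = 19001/4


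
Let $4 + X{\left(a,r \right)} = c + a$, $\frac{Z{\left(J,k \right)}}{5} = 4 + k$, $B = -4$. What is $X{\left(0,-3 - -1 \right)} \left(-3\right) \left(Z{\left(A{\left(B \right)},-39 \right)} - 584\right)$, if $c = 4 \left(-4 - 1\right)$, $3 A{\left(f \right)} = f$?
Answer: $-54648$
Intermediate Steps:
$A{\left(f \right)} = \frac{f}{3}$
$Z{\left(J,k \right)} = 20 + 5 k$ ($Z{\left(J,k \right)} = 5 \left(4 + k\right) = 20 + 5 k$)
$c = -20$ ($c = 4 \left(-5\right) = -20$)
$X{\left(a,r \right)} = -24 + a$ ($X{\left(a,r \right)} = -4 + \left(-20 + a\right) = -24 + a$)
$X{\left(0,-3 - -1 \right)} \left(-3\right) \left(Z{\left(A{\left(B \right)},-39 \right)} - 584\right) = \left(-24 + 0\right) \left(-3\right) \left(\left(20 + 5 \left(-39\right)\right) - 584\right) = \left(-24\right) \left(-3\right) \left(\left(20 - 195\right) - 584\right) = 72 \left(-175 - 584\right) = 72 \left(-759\right) = -54648$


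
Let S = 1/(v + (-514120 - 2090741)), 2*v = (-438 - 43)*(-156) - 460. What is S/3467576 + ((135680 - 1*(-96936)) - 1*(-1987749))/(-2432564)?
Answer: -4942118676716563771/5414434102819523768 ≈ -0.91277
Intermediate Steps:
v = 37288 (v = ((-438 - 43)*(-156) - 460)/2 = (-481*(-156) - 460)/2 = (75036 - 460)/2 = (½)*74576 = 37288)
S = -1/2567573 (S = 1/(37288 + (-514120 - 2090741)) = 1/(37288 - 2604861) = 1/(-2567573) = -1/2567573 ≈ -3.8947e-7)
S/3467576 + ((135680 - 1*(-96936)) - 1*(-1987749))/(-2432564) = -1/2567573/3467576 + ((135680 - 1*(-96936)) - 1*(-1987749))/(-2432564) = -1/2567573*1/3467576 + ((135680 + 96936) + 1987749)*(-1/2432564) = -1/8903254513048 + (232616 + 1987749)*(-1/2432564) = -1/8903254513048 + 2220365*(-1/2432564) = -1/8903254513048 - 2220365/2432564 = -4942118676716563771/5414434102819523768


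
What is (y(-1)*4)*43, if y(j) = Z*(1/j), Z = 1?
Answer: -172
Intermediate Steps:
y(j) = 1/j (y(j) = 1*(1/j) = 1/j)
(y(-1)*4)*43 = (4/(-1))*43 = -1*4*43 = -4*43 = -172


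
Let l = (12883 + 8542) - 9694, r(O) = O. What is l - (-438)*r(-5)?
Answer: 9541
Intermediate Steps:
l = 11731 (l = 21425 - 9694 = 11731)
l - (-438)*r(-5) = 11731 - (-438)*(-5) = 11731 - 1*2190 = 11731 - 2190 = 9541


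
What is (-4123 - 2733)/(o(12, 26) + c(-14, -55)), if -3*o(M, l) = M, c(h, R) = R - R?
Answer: 1714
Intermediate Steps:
c(h, R) = 0
o(M, l) = -M/3
(-4123 - 2733)/(o(12, 26) + c(-14, -55)) = (-4123 - 2733)/(-1/3*12 + 0) = -6856/(-4 + 0) = -6856/(-4) = -6856*(-1/4) = 1714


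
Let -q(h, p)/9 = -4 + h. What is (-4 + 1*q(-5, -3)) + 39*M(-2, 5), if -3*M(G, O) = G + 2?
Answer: 77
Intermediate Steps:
M(G, O) = -⅔ - G/3 (M(G, O) = -(G + 2)/3 = -(2 + G)/3 = -⅔ - G/3)
q(h, p) = 36 - 9*h (q(h, p) = -9*(-4 + h) = 36 - 9*h)
(-4 + 1*q(-5, -3)) + 39*M(-2, 5) = (-4 + 1*(36 - 9*(-5))) + 39*(-⅔ - ⅓*(-2)) = (-4 + 1*(36 + 45)) + 39*(-⅔ + ⅔) = (-4 + 1*81) + 39*0 = (-4 + 81) + 0 = 77 + 0 = 77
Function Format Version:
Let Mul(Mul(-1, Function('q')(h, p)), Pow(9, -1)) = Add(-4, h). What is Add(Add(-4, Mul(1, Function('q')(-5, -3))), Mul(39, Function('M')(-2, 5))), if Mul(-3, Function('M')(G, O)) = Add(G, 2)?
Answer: 77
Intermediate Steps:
Function('M')(G, O) = Add(Rational(-2, 3), Mul(Rational(-1, 3), G)) (Function('M')(G, O) = Mul(Rational(-1, 3), Add(G, 2)) = Mul(Rational(-1, 3), Add(2, G)) = Add(Rational(-2, 3), Mul(Rational(-1, 3), G)))
Function('q')(h, p) = Add(36, Mul(-9, h)) (Function('q')(h, p) = Mul(-9, Add(-4, h)) = Add(36, Mul(-9, h)))
Add(Add(-4, Mul(1, Function('q')(-5, -3))), Mul(39, Function('M')(-2, 5))) = Add(Add(-4, Mul(1, Add(36, Mul(-9, -5)))), Mul(39, Add(Rational(-2, 3), Mul(Rational(-1, 3), -2)))) = Add(Add(-4, Mul(1, Add(36, 45))), Mul(39, Add(Rational(-2, 3), Rational(2, 3)))) = Add(Add(-4, Mul(1, 81)), Mul(39, 0)) = Add(Add(-4, 81), 0) = Add(77, 0) = 77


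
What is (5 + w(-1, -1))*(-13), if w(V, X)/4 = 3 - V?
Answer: -273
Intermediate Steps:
w(V, X) = 12 - 4*V (w(V, X) = 4*(3 - V) = 12 - 4*V)
(5 + w(-1, -1))*(-13) = (5 + (12 - 4*(-1)))*(-13) = (5 + (12 + 4))*(-13) = (5 + 16)*(-13) = 21*(-13) = -273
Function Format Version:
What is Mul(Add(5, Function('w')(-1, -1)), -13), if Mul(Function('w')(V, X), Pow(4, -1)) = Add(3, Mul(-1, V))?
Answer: -273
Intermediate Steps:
Function('w')(V, X) = Add(12, Mul(-4, V)) (Function('w')(V, X) = Mul(4, Add(3, Mul(-1, V))) = Add(12, Mul(-4, V)))
Mul(Add(5, Function('w')(-1, -1)), -13) = Mul(Add(5, Add(12, Mul(-4, -1))), -13) = Mul(Add(5, Add(12, 4)), -13) = Mul(Add(5, 16), -13) = Mul(21, -13) = -273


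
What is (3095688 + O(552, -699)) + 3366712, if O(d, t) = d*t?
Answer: 6076552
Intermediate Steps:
(3095688 + O(552, -699)) + 3366712 = (3095688 + 552*(-699)) + 3366712 = (3095688 - 385848) + 3366712 = 2709840 + 3366712 = 6076552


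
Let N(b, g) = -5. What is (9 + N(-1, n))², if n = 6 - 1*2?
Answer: 16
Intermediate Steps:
n = 4 (n = 6 - 2 = 4)
(9 + N(-1, n))² = (9 - 5)² = 4² = 16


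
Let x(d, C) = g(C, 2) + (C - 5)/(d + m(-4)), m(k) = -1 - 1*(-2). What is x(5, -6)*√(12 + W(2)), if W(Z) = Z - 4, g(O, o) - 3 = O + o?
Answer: -17*√10/6 ≈ -8.9598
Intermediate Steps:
g(O, o) = 3 + O + o (g(O, o) = 3 + (O + o) = 3 + O + o)
W(Z) = -4 + Z
m(k) = 1 (m(k) = -1 + 2 = 1)
x(d, C) = 5 + C + (-5 + C)/(1 + d) (x(d, C) = (3 + C + 2) + (C - 5)/(d + 1) = (5 + C) + (-5 + C)/(1 + d) = 5 + C + (-5 + C)/(1 + d))
x(5, -6)*√(12 + W(2)) = ((2*(-6) + 5*(5 - 6))/(1 + 5))*√(12 + (-4 + 2)) = ((-12 + 5*(-1))/6)*√(12 - 2) = ((-12 - 5)/6)*√10 = ((⅙)*(-17))*√10 = -17*√10/6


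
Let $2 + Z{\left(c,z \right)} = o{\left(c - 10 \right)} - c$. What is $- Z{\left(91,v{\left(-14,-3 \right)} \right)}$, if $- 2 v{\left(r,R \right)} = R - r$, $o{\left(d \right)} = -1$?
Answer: $94$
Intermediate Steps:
$v{\left(r,R \right)} = \frac{r}{2} - \frac{R}{2}$ ($v{\left(r,R \right)} = - \frac{R - r}{2} = \frac{r}{2} - \frac{R}{2}$)
$Z{\left(c,z \right)} = -3 - c$ ($Z{\left(c,z \right)} = -2 - \left(1 + c\right) = -3 - c$)
$- Z{\left(91,v{\left(-14,-3 \right)} \right)} = - (-3 - 91) = \left(-1\right) \left(-94\right) = 94$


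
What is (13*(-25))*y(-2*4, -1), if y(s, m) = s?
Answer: 2600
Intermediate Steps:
(13*(-25))*y(-2*4, -1) = (13*(-25))*(-2*4) = -325*(-8) = 2600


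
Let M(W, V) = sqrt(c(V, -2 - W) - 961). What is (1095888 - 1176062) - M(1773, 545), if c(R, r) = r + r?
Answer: -80174 - I*sqrt(4511) ≈ -80174.0 - 67.164*I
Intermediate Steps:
c(R, r) = 2*r
M(W, V) = sqrt(-965 - 2*W) (M(W, V) = sqrt(2*(-2 - W) - 961) = sqrt((-4 - 2*W) - 961) = sqrt(-965 - 2*W))
(1095888 - 1176062) - M(1773, 545) = (1095888 - 1176062) - sqrt(-965 - 2*1773) = -80174 - sqrt(-965 - 3546) = -80174 - sqrt(-4511) = -80174 - I*sqrt(4511)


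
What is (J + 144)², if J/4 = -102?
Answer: 69696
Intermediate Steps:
J = -408 (J = 4*(-102) = -408)
(J + 144)² = (-408 + 144)² = (-264)² = 69696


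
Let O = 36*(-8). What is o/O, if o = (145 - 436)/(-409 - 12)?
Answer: -97/40416 ≈ -0.0024000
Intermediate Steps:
O = -288
o = 291/421 (o = -291/(-421) = -291*(-1/421) = 291/421 ≈ 0.69121)
o/O = (291/421)/(-288) = (291/421)*(-1/288) = -97/40416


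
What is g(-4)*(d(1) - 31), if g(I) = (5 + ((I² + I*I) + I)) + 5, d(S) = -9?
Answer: -1520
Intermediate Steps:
g(I) = 10 + I + 2*I² (g(I) = (5 + ((I² + I²) + I)) + 5 = (5 + (2*I² + I)) + 5 = (5 + (I + 2*I²)) + 5 = (5 + I + 2*I²) + 5 = 10 + I + 2*I²)
g(-4)*(d(1) - 31) = (10 - 4 + 2*(-4)²)*(-9 - 31) = (10 - 4 + 2*16)*(-40) = (10 - 4 + 32)*(-40) = 38*(-40) = -1520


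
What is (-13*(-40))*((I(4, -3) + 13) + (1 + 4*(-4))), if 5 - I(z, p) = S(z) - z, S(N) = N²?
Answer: -4680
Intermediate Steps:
I(z, p) = 5 + z - z² (I(z, p) = 5 - (z² - z) = 5 + (z - z²) = 5 + z - z²)
(-13*(-40))*((I(4, -3) + 13) + (1 + 4*(-4))) = (-13*(-40))*(((5 + 4 - 1*4²) + 13) + (1 + 4*(-4))) = 520*(((5 + 4 - 1*16) + 13) + (1 - 16)) = 520*(((5 + 4 - 16) + 13) - 15) = 520*((-7 + 13) - 15) = 520*(6 - 15) = 520*(-9) = -4680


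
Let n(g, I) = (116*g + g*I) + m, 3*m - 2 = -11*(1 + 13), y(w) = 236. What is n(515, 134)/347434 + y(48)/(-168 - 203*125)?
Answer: 117269731/324677073 ≈ 0.36119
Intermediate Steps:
m = -152/3 (m = 2/3 + (-11*(1 + 13))/3 = 2/3 + (-11*14)/3 = 2/3 + (1/3)*(-154) = 2/3 - 154/3 = -152/3 ≈ -50.667)
n(g, I) = -152/3 + 116*g + I*g (n(g, I) = (116*g + g*I) - 152/3 = (116*g + I*g) - 152/3 = -152/3 + 116*g + I*g)
n(515, 134)/347434 + y(48)/(-168 - 203*125) = (-152/3 + 116*515 + 134*515)/347434 + 236/(-168 - 203*125) = (-152/3 + 59740 + 69010)*(1/347434) + 236/(-168 - 25375) = (386098/3)*(1/347434) + 236/(-25543) = 193049/521151 + 236*(-1/25543) = 193049/521151 - 236/25543 = 117269731/324677073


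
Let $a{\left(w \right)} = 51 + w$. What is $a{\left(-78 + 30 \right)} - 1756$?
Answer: $-1753$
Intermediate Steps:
$a{\left(-78 + 30 \right)} - 1756 = \left(51 + \left(-78 + 30\right)\right) - 1756 = \left(51 - 48\right) - 1756 = 3 - 1756 = -1753$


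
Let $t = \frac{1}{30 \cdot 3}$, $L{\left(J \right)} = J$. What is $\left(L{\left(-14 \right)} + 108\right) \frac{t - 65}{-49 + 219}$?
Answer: $- \frac{274903}{7650} \approx -35.935$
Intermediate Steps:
$t = \frac{1}{90} \approx 0.011111$
$\left(L{\left(-14 \right)} + 108\right) \frac{t - 65}{-49 + 219} = \left(-14 + 108\right) \frac{\frac{1}{90} - 65}{-49 + 219} = 94 \left(- \frac{5849}{90 \cdot 170}\right) = 94 \left(\left(- \frac{5849}{90}\right) \frac{1}{170}\right) = 94 \left(- \frac{5849}{15300}\right) = - \frac{274903}{7650}$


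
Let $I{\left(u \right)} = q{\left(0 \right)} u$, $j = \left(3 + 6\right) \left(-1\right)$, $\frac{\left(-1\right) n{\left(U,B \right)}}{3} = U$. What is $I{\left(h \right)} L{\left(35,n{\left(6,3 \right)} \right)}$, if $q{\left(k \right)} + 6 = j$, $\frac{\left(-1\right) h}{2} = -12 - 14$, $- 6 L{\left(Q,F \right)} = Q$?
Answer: $4550$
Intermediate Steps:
$n{\left(U,B \right)} = - 3 U$
$L{\left(Q,F \right)} = - \frac{Q}{6}$
$h = 52$ ($h = - 2 \left(-12 - 14\right) = \left(-2\right) \left(-26\right) = 52$)
$j = -9$ ($j = 9 \left(-1\right) = -9$)
$q{\left(k \right)} = -15$ ($q{\left(k \right)} = -6 - 9 = -15$)
$I{\left(u \right)} = - 15 u$
$I{\left(h \right)} L{\left(35,n{\left(6,3 \right)} \right)} = \left(-15\right) 52 \left(\left(- \frac{1}{6}\right) 35\right) = \left(-780\right) \left(- \frac{35}{6}\right) = 4550$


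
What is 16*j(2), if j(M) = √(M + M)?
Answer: 32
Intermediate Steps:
j(M) = √2*√M (j(M) = √(2*M) = √2*√M)
16*j(2) = 16*(√2*√2) = 16*2 = 32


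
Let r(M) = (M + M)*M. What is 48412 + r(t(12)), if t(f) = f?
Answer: 48700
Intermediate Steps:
r(M) = 2*M**2 (r(M) = (2*M)*M = 2*M**2)
48412 + r(t(12)) = 48412 + 2*12**2 = 48412 + 2*144 = 48412 + 288 = 48700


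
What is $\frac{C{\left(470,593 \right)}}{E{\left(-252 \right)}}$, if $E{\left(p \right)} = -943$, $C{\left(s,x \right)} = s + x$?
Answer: $- \frac{1063}{943} \approx -1.1273$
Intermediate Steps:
$\frac{C{\left(470,593 \right)}}{E{\left(-252 \right)}} = \frac{470 + 593}{-943} = 1063 \left(- \frac{1}{943}\right) = - \frac{1063}{943}$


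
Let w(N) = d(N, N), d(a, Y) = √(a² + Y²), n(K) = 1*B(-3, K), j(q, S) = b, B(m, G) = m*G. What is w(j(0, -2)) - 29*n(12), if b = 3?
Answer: 1044 + 3*√2 ≈ 1048.2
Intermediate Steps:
B(m, G) = G*m
j(q, S) = 3
n(K) = -3*K (n(K) = 1*(K*(-3)) = 1*(-3*K) = -3*K)
d(a, Y) = √(Y² + a²)
w(N) = √2*√(N²) (w(N) = √(N² + N²) = √(2*N²) = √2*√(N²))
w(j(0, -2)) - 29*n(12) = √2*√(3²) - (-87)*12 = √2*√9 - 29*(-36) = √2*3 + 1044 = 3*√2 + 1044 = 1044 + 3*√2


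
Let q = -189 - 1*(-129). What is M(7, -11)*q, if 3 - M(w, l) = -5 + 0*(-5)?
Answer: -480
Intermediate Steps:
M(w, l) = 8 (M(w, l) = 3 - (-5 + 0*(-5)) = 3 - (-5 + 0) = 3 - 1*(-5) = 3 + 5 = 8)
q = -60 (q = -189 + 129 = -60)
M(7, -11)*q = 8*(-60) = -480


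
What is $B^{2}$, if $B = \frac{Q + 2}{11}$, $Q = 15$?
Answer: $\frac{289}{121} \approx 2.3884$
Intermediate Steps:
$B = \frac{17}{11}$ ($B = \frac{15 + 2}{11} = 17 \cdot \frac{1}{11} = \frac{17}{11} \approx 1.5455$)
$B^{2} = \left(\frac{17}{11}\right)^{2} = \frac{289}{121}$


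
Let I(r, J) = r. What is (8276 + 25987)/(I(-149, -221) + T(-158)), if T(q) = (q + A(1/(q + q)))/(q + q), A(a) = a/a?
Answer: -10827108/46927 ≈ -230.72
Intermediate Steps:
A(a) = 1
T(q) = (1 + q)/(2*q) (T(q) = (q + 1)/(q + q) = (1 + q)/((2*q)) = (1 + q)*(1/(2*q)) = (1 + q)/(2*q))
(8276 + 25987)/(I(-149, -221) + T(-158)) = (8276 + 25987)/(-149 + (½)*(1 - 158)/(-158)) = 34263/(-149 + (½)*(-1/158)*(-157)) = 34263/(-149 + 157/316) = 34263/(-46927/316) = 34263*(-316/46927) = -10827108/46927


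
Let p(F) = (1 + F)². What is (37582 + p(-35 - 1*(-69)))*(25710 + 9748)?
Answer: 1376018606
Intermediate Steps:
(37582 + p(-35 - 1*(-69)))*(25710 + 9748) = (37582 + (1 + (-35 - 1*(-69)))²)*(25710 + 9748) = (37582 + (1 + (-35 + 69))²)*35458 = (37582 + (1 + 34)²)*35458 = (37582 + 35²)*35458 = (37582 + 1225)*35458 = 38807*35458 = 1376018606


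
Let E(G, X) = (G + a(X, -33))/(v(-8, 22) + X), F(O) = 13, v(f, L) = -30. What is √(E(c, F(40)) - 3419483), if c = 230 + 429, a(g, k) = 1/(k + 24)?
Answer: I*√8894176093/51 ≈ 1849.2*I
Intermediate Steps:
a(g, k) = 1/(24 + k)
c = 659
E(G, X) = (-⅑ + G)/(-30 + X) (E(G, X) = (G + 1/(24 - 33))/(-30 + X) = (G + 1/(-9))/(-30 + X) = (G - ⅑)/(-30 + X) = (-⅑ + G)/(-30 + X))
√(E(c, F(40)) - 3419483) = √((-⅑ + 659)/(-30 + 13) - 3419483) = √((5930/9)/(-17) - 3419483) = √(-1/17*5930/9 - 3419483) = √(-5930/153 - 3419483) = √(-523186829/153) = I*√8894176093/51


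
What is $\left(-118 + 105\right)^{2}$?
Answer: $169$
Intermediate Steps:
$\left(-118 + 105\right)^{2} = \left(-13\right)^{2} = 169$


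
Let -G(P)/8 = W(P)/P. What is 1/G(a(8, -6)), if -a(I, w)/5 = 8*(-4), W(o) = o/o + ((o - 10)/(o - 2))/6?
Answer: -3160/183 ≈ -17.268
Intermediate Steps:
W(o) = 1 + (-10 + o)/(6*(-2 + o)) (W(o) = 1 + ((-10 + o)/(-2 + o))*(1/6) = 1 + (-10 + o)/(6*(-2 + o)))
a(I, w) = 160 (a(I, w) = -40*(-4) = -5*(-32) = 160)
G(P) = -4*(-22 + 7*P)/(3*P*(-2 + P)) (G(P) = -8*(-22 + 7*P)/(6*(-2 + P))/P = -4*(-22 + 7*P)/(3*P*(-2 + P)))
1/G(a(8, -6)) = 1/((4/3)*(22 - 7*160)/(160*(-2 + 160))) = 1/((4/3)*(1/160)*(22 - 1120)/158) = 1/((4/3)*(1/160)*(1/158)*(-1098)) = 1/(-183/3160) = -3160/183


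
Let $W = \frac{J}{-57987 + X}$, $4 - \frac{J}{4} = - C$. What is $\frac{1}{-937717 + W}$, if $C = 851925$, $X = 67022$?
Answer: $- \frac{695}{651451183} \approx -1.0668 \cdot 10^{-6}$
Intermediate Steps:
$J = 3407716$ ($J = 16 - 4 \left(\left(-1\right) 851925\right) = 16 - -3407700 = 16 + 3407700 = 3407716$)
$W = \frac{262132}{695}$ ($W = \frac{3407716}{-57987 + 67022} = \frac{3407716}{9035} = 3407716 \cdot \frac{1}{9035} = \frac{262132}{695} \approx 377.17$)
$\frac{1}{-937717 + W} = \frac{1}{-937717 + \frac{262132}{695}} = \frac{1}{- \frac{651451183}{695}} = - \frac{695}{651451183}$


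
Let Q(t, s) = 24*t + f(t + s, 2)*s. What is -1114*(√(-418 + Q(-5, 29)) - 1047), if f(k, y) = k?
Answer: 1166358 - 1114*√158 ≈ 1.1524e+6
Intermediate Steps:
Q(t, s) = 24*t + s*(s + t) (Q(t, s) = 24*t + (t + s)*s = 24*t + (s + t)*s = 24*t + s*(s + t))
-1114*(√(-418 + Q(-5, 29)) - 1047) = -1114*(√(-418 + (24*(-5) + 29*(29 - 5))) - 1047) = -1114*(√(-418 + (-120 + 29*24)) - 1047) = -1114*(√(-418 + (-120 + 696)) - 1047) = -1114*(√(-418 + 576) - 1047) = -1114*(√158 - 1047) = -1114*(-1047 + √158) = 1166358 - 1114*√158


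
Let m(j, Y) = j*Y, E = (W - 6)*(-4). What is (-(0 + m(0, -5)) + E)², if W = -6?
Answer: 2304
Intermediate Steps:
E = 48 (E = (-6 - 6)*(-4) = -12*(-4) = 48)
m(j, Y) = Y*j
(-(0 + m(0, -5)) + E)² = (-(0 - 5*0) + 48)² = (-(0 + 0) + 48)² = (-1*0 + 48)² = (0 + 48)² = 48² = 2304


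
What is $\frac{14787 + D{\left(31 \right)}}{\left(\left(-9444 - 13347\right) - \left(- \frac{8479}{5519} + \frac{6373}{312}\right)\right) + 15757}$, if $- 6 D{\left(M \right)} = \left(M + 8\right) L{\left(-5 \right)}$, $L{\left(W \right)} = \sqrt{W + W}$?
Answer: $- \frac{25462149336}{12144568691} + \frac{11192532 i \sqrt{10}}{12144568691} \approx -2.0966 + 0.0029144 i$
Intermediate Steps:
$L{\left(W \right)} = \sqrt{2} \sqrt{W}$ ($L{\left(W \right)} = \sqrt{2 W} = \sqrt{2} \sqrt{W}$)
$D{\left(M \right)} = - \frac{i \sqrt{10} \left(8 + M\right)}{6}$ ($D{\left(M \right)} = - \frac{\left(M + 8\right) \sqrt{2} \sqrt{-5}}{6} = - \frac{\left(8 + M\right) \sqrt{2} i \sqrt{5}}{6} = - \frac{\left(8 + M\right) i \sqrt{10}}{6} = - \frac{i \sqrt{10} \left(8 + M\right)}{6}$)
$\frac{14787 + D{\left(31 \right)}}{\left(\left(-9444 - 13347\right) - \left(- \frac{8479}{5519} + \frac{6373}{312}\right)\right) + 15757} = \frac{14787 + \frac{i \sqrt{10} \left(-8 - 31\right)}{6}}{\left(\left(-9444 - 13347\right) - \left(- \frac{8479}{5519} + \frac{6373}{312}\right)\right) + 15757} = \frac{14787 + \frac{i \sqrt{10} \left(-8 - 31\right)}{6}}{\left(-22791 - \frac{32527139}{1721928}\right) + 15757} = \frac{14787 + \frac{1}{6} i \sqrt{10} \left(-39\right)}{\left(-22791 + \left(\frac{8479}{5519} - \frac{6373}{312}\right)\right) + 15757} = \frac{14787 - \frac{13 i \sqrt{10}}{2}}{\left(-22791 - \frac{32527139}{1721928}\right) + 15757} = \frac{14787 - \frac{13 i \sqrt{10}}{2}}{- \frac{39276988187}{1721928} + 15757} = \frac{14787 - \frac{13 i \sqrt{10}}{2}}{- \frac{12144568691}{1721928}} = \left(14787 - \frac{13 i \sqrt{10}}{2}\right) \left(- \frac{1721928}{12144568691}\right) = - \frac{25462149336}{12144568691} + \frac{11192532 i \sqrt{10}}{12144568691}$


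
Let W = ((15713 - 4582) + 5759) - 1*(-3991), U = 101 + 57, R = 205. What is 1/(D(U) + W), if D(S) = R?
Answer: 1/21086 ≈ 4.7425e-5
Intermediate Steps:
U = 158
W = 20881 (W = (11131 + 5759) + 3991 = 16890 + 3991 = 20881)
D(S) = 205
1/(D(U) + W) = 1/(205 + 20881) = 1/21086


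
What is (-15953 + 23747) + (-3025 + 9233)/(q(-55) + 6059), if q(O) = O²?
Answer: 17701726/2271 ≈ 7794.7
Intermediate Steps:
(-15953 + 23747) + (-3025 + 9233)/(q(-55) + 6059) = (-15953 + 23747) + (-3025 + 9233)/((-55)² + 6059) = 7794 + 6208/(3025 + 6059) = 7794 + 6208/9084 = 7794 + 6208*(1/9084) = 7794 + 1552/2271 = 17701726/2271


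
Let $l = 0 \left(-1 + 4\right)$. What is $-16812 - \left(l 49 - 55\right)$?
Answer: $-16757$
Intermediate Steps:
$l = 0$ ($l = 0 \cdot 3 = 0$)
$-16812 - \left(l 49 - 55\right) = -16812 - \left(0 \cdot 49 - 55\right) = -16812 - \left(0 - 55\right) = -16812 - -55 = -16812 + 55 = -16757$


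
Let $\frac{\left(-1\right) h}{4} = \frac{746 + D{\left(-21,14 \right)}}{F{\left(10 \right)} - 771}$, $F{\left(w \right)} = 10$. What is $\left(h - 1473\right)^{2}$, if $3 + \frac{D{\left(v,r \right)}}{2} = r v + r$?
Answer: $\frac{1254921974289}{579121} \approx 2.1669 \cdot 10^{6}$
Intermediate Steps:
$D{\left(v,r \right)} = -6 + 2 r + 2 r v$ ($D{\left(v,r \right)} = -6 + 2 \left(r v + r\right) = -6 + 2 \left(r + r v\right) = -6 + \left(2 r + 2 r v\right) = -6 + 2 r + 2 r v$)
$h = \frac{720}{761}$ ($h = - 4 \frac{746 + \left(-6 + 2 \cdot 14 + 2 \cdot 14 \left(-21\right)\right)}{10 - 771} = - 4 \frac{746 - 566}{-761} = - 4 \left(746 - 566\right) \left(- \frac{1}{761}\right) = - 4 \cdot 180 \left(- \frac{1}{761}\right) = \left(-4\right) \left(- \frac{180}{761}\right) = \frac{720}{761} \approx 0.94612$)
$\left(h - 1473\right)^{2} = \left(\frac{720}{761} - 1473\right)^{2} = \left(- \frac{1120233}{761}\right)^{2} = \frac{1254921974289}{579121}$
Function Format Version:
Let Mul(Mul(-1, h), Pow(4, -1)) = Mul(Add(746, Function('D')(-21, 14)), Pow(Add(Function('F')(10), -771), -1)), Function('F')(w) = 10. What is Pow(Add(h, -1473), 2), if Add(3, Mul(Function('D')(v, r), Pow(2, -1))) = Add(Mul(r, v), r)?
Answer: Rational(1254921974289, 579121) ≈ 2.1669e+6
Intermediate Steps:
Function('D')(v, r) = Add(-6, Mul(2, r), Mul(2, r, v)) (Function('D')(v, r) = Add(-6, Mul(2, Add(Mul(r, v), r))) = Add(-6, Mul(2, Add(r, Mul(r, v)))) = Add(-6, Add(Mul(2, r), Mul(2, r, v))) = Add(-6, Mul(2, r), Mul(2, r, v)))
h = Rational(720, 761) (h = Mul(-4, Mul(Add(746, Add(-6, Mul(2, 14), Mul(2, 14, -21))), Pow(Add(10, -771), -1))) = Mul(-4, Mul(Add(746, Add(-6, 28, -588)), Pow(-761, -1))) = Mul(-4, Mul(Add(746, -566), Rational(-1, 761))) = Mul(-4, Mul(180, Rational(-1, 761))) = Mul(-4, Rational(-180, 761)) = Rational(720, 761) ≈ 0.94612)
Pow(Add(h, -1473), 2) = Pow(Add(Rational(720, 761), -1473), 2) = Pow(Rational(-1120233, 761), 2) = Rational(1254921974289, 579121)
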